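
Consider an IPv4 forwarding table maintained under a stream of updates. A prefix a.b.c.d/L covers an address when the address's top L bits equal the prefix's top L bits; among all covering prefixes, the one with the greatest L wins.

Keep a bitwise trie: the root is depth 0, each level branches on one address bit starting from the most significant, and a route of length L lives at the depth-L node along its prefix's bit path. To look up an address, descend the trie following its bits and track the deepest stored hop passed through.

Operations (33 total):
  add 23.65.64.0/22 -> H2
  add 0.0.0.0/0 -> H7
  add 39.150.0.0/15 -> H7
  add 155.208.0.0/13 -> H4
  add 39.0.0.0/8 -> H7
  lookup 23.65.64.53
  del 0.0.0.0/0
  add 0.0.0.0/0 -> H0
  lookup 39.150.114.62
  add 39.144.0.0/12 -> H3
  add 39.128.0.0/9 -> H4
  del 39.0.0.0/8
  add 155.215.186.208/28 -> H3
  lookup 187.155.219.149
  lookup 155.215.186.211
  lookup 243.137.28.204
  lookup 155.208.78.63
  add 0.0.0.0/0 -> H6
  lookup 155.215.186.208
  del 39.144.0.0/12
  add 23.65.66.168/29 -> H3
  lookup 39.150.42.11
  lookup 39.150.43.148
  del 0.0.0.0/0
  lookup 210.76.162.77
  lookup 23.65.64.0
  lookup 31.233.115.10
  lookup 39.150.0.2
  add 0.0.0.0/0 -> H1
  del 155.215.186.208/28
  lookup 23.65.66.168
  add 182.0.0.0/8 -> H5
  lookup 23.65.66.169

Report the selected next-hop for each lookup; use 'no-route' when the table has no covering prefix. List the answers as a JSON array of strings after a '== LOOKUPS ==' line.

Trace:
  add 23.65.64.0/22 -> H2 at depth 22
  add 0.0.0.0/0 -> H7 at depth 0
  add 39.150.0.0/15 -> H7 at depth 15
  add 155.208.0.0/13 -> H4 at depth 13
  add 39.0.0.0/8 -> H7 at depth 8
  lookup 23.65.64.53: bits 0001011101000001010000 walk d0:H7→d1:-→d2:-→d3:-→d4:-→d5:-→d6:-→d7:-→d8:-→d9:-→d10:-→d11:-→d12:-→d13:-→d14:-→d15:-→d16:-→d17:-→d18:-→d19:-→d20:-→d21:-→d22:H2 -> H2
  - 0.0.0.0/0 clear@0
  add 0.0.0.0/0 -> H0 at depth 0
  lookup 39.150.114.62: bits 001001111001011 walk d0:H0→d1:-→d2:-→d3:-→d4:-→d5:-→d6:-→d7:-→d8:H7→d9:-→d10:-→d11:-→d12:-→d13:-→d14:-→d15:H7 -> H7
  add 39.144.0.0/12 -> H3 at depth 12
  add 39.128.0.0/9 -> H4 at depth 9
  - 39.0.0.0/8 clear@8
  add 155.215.186.208/28 -> H3 at depth 28
  lookup 187.155.219.149: bits 10 walk d0:H0→d1:-→d2:- -> H0
  lookup 155.215.186.211: bits 1001101111010111101110101101 walk d0:H0→d1:-→d2:-→d3:-→d4:-→d5:-→d6:-→d7:-→d8:-→d9:-→d10:-→d11:-→d12:-→d13:H4→d14:-→d15:-→d16:-→d17:-→d18:-→d19:-→d20:-→d21:-→d22:-→d23:-→d24:-→d25:-→d26:-→d27:-→d28:H3 -> H3
  lookup 243.137.28.204: bits 1 walk d0:H0→d1:- -> H0
  lookup 155.208.78.63: bits 1001101111010 walk d0:H0→d1:-→d2:-→d3:-→d4:-→d5:-→d6:-→d7:-→d8:-→d9:-→d10:-→d11:-→d12:-→d13:H4 -> H4
  add 0.0.0.0/0 -> H6 at depth 0
  lookup 155.215.186.208: bits 1001101111010111101110101101 walk d0:H6→d1:-→d2:-→d3:-→d4:-→d5:-→d6:-→d7:-→d8:-→d9:-→d10:-→d11:-→d12:-→d13:H4→d14:-→d15:-→d16:-→d17:-→d18:-→d19:-→d20:-→d21:-→d22:-→d23:-→d24:-→d25:-→d26:-→d27:-→d28:H3 -> H3
  - 39.144.0.0/12 clear@12
  add 23.65.66.168/29 -> H3 at depth 29
  lookup 39.150.42.11: bits 001001111001011 walk d0:H6→d1:-→d2:-→d3:-→d4:-→d5:-→d6:-→d7:-→d8:-→d9:H4→d10:-→d11:-→d12:-→d13:-→d14:-→d15:H7 -> H7
  lookup 39.150.43.148: bits 001001111001011 walk d0:H6→d1:-→d2:-→d3:-→d4:-→d5:-→d6:-→d7:-→d8:-→d9:H4→d10:-→d11:-→d12:-→d13:-→d14:-→d15:H7 -> H7
  - 0.0.0.0/0 clear@0
  lookup 210.76.162.77: bits 1 walk d0:-→d1:- -> no-route
  lookup 23.65.64.0: bits 0001011101000001010000 walk d0:-→d1:-→d2:-→d3:-→d4:-→d5:-→d6:-→d7:-→d8:-→d9:-→d10:-→d11:-→d12:-→d13:-→d14:-→d15:-→d16:-→d17:-→d18:-→d19:-→d20:-→d21:-→d22:H2 -> H2
  lookup 31.233.115.10: bits 0001 walk d0:-→d1:-→d2:-→d3:-→d4:- -> no-route
  lookup 39.150.0.2: bits 001001111001011 walk d0:-→d1:-→d2:-→d3:-→d4:-→d5:-→d6:-→d7:-→d8:-→d9:H4→d10:-→d11:-→d12:-→d13:-→d14:-→d15:H7 -> H7
  add 0.0.0.0/0 -> H1 at depth 0
  - 155.215.186.208/28 clear@28
  lookup 23.65.66.168: bits 00010111010000010100001010101 walk d0:H1→d1:-→d2:-→d3:-→d4:-→d5:-→d6:-→d7:-→d8:-→d9:-→d10:-→d11:-→d12:-→d13:-→d14:-→d15:-→d16:-→d17:-→d18:-→d19:-→d20:-→d21:-→d22:H2→d23:-→d24:-→d25:-→d26:-→d27:-→d28:-→d29:H3 -> H3
  add 182.0.0.0/8 -> H5 at depth 8
  lookup 23.65.66.169: bits 00010111010000010100001010101 walk d0:H1→d1:-→d2:-→d3:-→d4:-→d5:-→d6:-→d7:-→d8:-→d9:-→d10:-→d11:-→d12:-→d13:-→d14:-→d15:-→d16:-→d17:-→d18:-→d19:-→d20:-→d21:-→d22:H2→d23:-→d24:-→d25:-→d26:-→d27:-→d28:-→d29:H3 -> H3

== LOOKUPS ==
["H2","H7","H0","H3","H0","H4","H3","H7","H7","no-route","H2","no-route","H7","H3","H3"]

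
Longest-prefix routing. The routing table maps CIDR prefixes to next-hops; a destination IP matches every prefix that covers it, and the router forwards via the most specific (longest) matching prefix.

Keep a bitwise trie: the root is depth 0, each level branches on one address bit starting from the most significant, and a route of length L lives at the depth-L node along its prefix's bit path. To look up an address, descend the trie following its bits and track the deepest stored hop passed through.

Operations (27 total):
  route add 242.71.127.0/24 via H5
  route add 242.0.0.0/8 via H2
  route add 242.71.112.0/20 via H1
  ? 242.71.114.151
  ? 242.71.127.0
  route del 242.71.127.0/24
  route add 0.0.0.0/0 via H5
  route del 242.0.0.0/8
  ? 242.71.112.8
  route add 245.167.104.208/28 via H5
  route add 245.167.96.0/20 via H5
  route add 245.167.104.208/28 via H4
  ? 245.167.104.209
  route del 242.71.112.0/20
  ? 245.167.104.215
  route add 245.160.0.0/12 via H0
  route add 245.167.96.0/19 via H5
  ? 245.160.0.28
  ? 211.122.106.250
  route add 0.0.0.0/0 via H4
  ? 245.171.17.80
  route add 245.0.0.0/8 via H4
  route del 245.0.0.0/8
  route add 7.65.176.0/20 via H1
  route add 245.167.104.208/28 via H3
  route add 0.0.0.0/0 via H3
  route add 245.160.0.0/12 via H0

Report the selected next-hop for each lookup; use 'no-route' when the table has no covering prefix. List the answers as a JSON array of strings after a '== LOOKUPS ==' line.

Trace:
  add 242.71.127.0/24 -> H5 at depth 24
  add 242.0.0.0/8 -> H2 at depth 8
  add 242.71.112.0/20 -> H1 at depth 20
  Q 242.71.114.151: descend 11110010010001110111 ; hops seen [H2,H1] ; pick H1
  Q 242.71.127.0: descend 111100100100011101111111 ; hops seen [H2,H1,H5] ; pick H5
  - 242.71.127.0/24 clear@24
  add 0.0.0.0/0 -> H5 at depth 0
  - 242.0.0.0/8 clear@8
  Q 242.71.112.8: descend 11110010010001110111 ; hops seen [H5,H1] ; pick H1
  add 245.167.104.208/28 -> H5 at depth 28
  add 245.167.96.0/20 -> H5 at depth 20
  add 245.167.104.208/28 -> H4 at depth 28
  Q 245.167.104.209: descend 1111010110100111011010001101 ; hops seen [H5,H5,H4] ; pick H4
  - 242.71.112.0/20 clear@20
  Q 245.167.104.215: descend 1111010110100111011010001101 ; hops seen [H5,H5,H4] ; pick H4
  add 245.160.0.0/12 -> H0 at depth 12
  add 245.167.96.0/19 -> H5 at depth 19
  Q 245.160.0.28: descend 1111010110100 ; hops seen [H5,H0] ; pick H0
  Q 211.122.106.250: descend 11 ; hops seen [H5] ; pick H5
  add 0.0.0.0/0 -> H4 at depth 0
  Q 245.171.17.80: descend 111101011010 ; hops seen [H4,H0] ; pick H0
  add 245.0.0.0/8 -> H4 at depth 8
  - 245.0.0.0/8 clear@8
  add 7.65.176.0/20 -> H1 at depth 20
  add 245.167.104.208/28 -> H3 at depth 28
  add 0.0.0.0/0 -> H3 at depth 0
  add 245.160.0.0/12 -> H0 at depth 12

== LOOKUPS ==
["H1","H5","H1","H4","H4","H0","H5","H0"]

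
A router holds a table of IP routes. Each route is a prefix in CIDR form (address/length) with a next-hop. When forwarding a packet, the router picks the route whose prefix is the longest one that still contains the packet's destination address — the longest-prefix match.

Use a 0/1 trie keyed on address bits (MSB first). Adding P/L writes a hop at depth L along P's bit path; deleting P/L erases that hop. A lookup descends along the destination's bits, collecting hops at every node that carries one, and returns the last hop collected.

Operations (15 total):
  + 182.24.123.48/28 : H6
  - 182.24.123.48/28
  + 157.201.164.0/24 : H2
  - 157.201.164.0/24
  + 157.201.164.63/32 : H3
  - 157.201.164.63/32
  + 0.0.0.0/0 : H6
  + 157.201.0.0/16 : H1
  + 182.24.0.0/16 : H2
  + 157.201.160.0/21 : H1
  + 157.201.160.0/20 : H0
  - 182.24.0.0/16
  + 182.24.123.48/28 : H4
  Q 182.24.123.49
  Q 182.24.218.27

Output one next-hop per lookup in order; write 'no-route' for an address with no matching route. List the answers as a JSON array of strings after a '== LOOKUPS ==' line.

Process each operation:
  add 182.24.123.48/28 -> H6 at depth 28
  del 182.24.123.48/28 (clear depth 28)
  add 157.201.164.0/24 -> H2 at depth 24
  del 157.201.164.0/24 (clear depth 24)
  add 157.201.164.63/32 -> H3 at depth 32
  del 157.201.164.63/32 (clear depth 32)
  add 0.0.0.0/0 -> H6 at depth 0
  add 157.201.0.0/16 -> H1 at depth 16
  add 182.24.0.0/16 -> H2 at depth 16
  add 157.201.160.0/21 -> H1 at depth 21
  add 157.201.160.0/20 -> H0 at depth 20
  del 182.24.0.0/16 (clear depth 16)
  add 182.24.123.48/28 -> H4 at depth 28
  ? 182.24.123.49  path d0:H6→d1:-→d2:-→d3:-→d4:-→d5:-→d6:-→d7:-→d8:-→d9:-→d10:-→d11:-→d12:-→d13:-→d14:-→d15:-→d16:-→d17:-→d18:-→d19:-→d20:-→d21:-→d22:-→d23:-→d24:-→d25:-→d26:-→d27:-→d28:H4  best=H4
  ? 182.24.218.27  path d0:H6→d1:-→d2:-→d3:-→d4:-→d5:-→d6:-→d7:-→d8:-→d9:-→d10:-→d11:-→d12:-→d13:-→d14:-→d15:-→d16:-  best=H6

== LOOKUPS ==
["H4","H6"]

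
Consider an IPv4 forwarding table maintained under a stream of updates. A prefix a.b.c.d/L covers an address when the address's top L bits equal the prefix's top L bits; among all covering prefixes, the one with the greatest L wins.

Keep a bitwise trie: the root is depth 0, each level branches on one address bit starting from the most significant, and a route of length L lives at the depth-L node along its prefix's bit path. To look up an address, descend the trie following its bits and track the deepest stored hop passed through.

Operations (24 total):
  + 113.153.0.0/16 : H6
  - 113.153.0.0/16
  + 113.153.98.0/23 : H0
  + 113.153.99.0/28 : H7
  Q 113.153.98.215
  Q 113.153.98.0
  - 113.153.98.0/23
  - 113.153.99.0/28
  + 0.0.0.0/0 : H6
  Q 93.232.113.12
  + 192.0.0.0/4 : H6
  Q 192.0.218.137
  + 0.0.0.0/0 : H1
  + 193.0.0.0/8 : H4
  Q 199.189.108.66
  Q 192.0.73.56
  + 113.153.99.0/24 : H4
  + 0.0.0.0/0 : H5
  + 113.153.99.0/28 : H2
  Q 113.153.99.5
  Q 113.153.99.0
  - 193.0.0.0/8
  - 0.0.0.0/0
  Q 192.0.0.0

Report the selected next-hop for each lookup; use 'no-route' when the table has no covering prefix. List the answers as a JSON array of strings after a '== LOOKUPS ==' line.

Apply in order:
  + 113.153.0.0/16 (H6) depth=16
  del 113.153.0.0/16 (clear depth 16)
  + 113.153.98.0/23 (H0) depth=23
  + 113.153.99.0/28 (H7) depth=28
  ? 113.153.98.215  path d0:-→d1:-→d2:-→d3:-→d4:-→d5:-→d6:-→d7:-→d8:-→d9:-→d10:-→d11:-→d12:-→d13:-→d14:-→d15:-→d16:-→d17:-→d18:-→d19:-→d20:-→d21:-→d22:-→d23:H0  best=H0
  ? 113.153.98.0  path d0:-→d1:-→d2:-→d3:-→d4:-→d5:-→d6:-→d7:-→d8:-→d9:-→d10:-→d11:-→d12:-→d13:-→d14:-→d15:-→d16:-→d17:-→d18:-→d19:-→d20:-→d21:-→d22:-→d23:H0  best=H0
  del 113.153.98.0/23 (clear depth 23)
  del 113.153.99.0/28 (clear depth 28)
  + 0.0.0.0/0 (H6) depth=0
  ? 93.232.113.12  path d0:H6→d1:-→d2:-  best=H6
  + 192.0.0.0/4 (H6) depth=4
  ? 192.0.218.137  path d0:H6→d1:-→d2:-→d3:-→d4:H6  best=H6
  + 0.0.0.0/0 (H1) depth=0
  + 193.0.0.0/8 (H4) depth=8
  ? 199.189.108.66  path d0:H1→d1:-→d2:-→d3:-→d4:H6→d5:-  best=H6
  ? 192.0.73.56  path d0:H1→d1:-→d2:-→d3:-→d4:H6→d5:-→d6:-→d7:-  best=H6
  + 113.153.99.0/24 (H4) depth=24
  + 0.0.0.0/0 (H5) depth=0
  + 113.153.99.0/28 (H2) depth=28
  ? 113.153.99.5  path d0:H5→d1:-→d2:-→d3:-→d4:-→d5:-→d6:-→d7:-→d8:-→d9:-→d10:-→d11:-→d12:-→d13:-→d14:-→d15:-→d16:-→d17:-→d18:-→d19:-→d20:-→d21:-→d22:-→d23:-→d24:H4→d25:-→d26:-→d27:-→d28:H2  best=H2
  ? 113.153.99.0  path d0:H5→d1:-→d2:-→d3:-→d4:-→d5:-→d6:-→d7:-→d8:-→d9:-→d10:-→d11:-→d12:-→d13:-→d14:-→d15:-→d16:-→d17:-→d18:-→d19:-→d20:-→d21:-→d22:-→d23:-→d24:H4→d25:-→d26:-→d27:-→d28:H2  best=H2
  del 193.0.0.0/8 (clear depth 8)
  del 0.0.0.0/0 (clear depth 0)
  ? 192.0.0.0  path d0:-→d1:-→d2:-→d3:-→d4:H6→d5:-→d6:-→d7:-  best=H6

== LOOKUPS ==
["H0","H0","H6","H6","H6","H6","H2","H2","H6"]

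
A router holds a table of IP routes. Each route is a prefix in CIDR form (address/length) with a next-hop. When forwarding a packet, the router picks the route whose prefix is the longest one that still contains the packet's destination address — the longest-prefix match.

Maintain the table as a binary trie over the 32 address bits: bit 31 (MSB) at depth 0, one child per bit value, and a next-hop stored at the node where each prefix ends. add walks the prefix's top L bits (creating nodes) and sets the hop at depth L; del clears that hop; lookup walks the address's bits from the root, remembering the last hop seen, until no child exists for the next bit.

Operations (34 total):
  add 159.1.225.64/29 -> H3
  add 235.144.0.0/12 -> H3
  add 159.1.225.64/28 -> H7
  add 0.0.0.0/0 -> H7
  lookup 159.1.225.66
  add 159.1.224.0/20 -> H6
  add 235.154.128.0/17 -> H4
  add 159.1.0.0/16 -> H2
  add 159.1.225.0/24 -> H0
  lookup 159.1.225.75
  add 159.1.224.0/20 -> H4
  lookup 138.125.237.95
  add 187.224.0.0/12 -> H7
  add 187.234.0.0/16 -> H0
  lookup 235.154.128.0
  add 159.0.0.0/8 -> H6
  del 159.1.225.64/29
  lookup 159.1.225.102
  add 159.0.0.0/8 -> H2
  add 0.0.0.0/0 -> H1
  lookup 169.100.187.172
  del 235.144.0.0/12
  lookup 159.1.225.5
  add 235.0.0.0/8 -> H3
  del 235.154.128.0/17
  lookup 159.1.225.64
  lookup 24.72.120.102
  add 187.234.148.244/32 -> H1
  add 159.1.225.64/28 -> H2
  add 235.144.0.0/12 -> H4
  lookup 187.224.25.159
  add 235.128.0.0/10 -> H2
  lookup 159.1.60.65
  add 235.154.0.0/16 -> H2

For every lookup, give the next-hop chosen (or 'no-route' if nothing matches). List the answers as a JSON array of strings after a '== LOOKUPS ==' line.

Apply in order:
  add 159.1.225.64/29 -> H3 at depth 29
  add 235.144.0.0/12 -> H3 at depth 12
  add 159.1.225.64/28 -> H7 at depth 28
  add 0.0.0.0/0 -> H7 at depth 0
  lookup 159.1.225.66: bits 10011111000000011110000101000 walk d0:H7→d1:-→d2:-→d3:-→d4:-→d5:-→d6:-→d7:-→d8:-→d9:-→d10:-→d11:-→d12:-→d13:-→d14:-→d15:-→d16:-→d17:-→d18:-→d19:-→d20:-→d21:-→d22:-→d23:-→d24:-→d25:-→d26:-→d27:-→d28:H7→d29:H3 -> H3
  add 159.1.224.0/20 -> H6 at depth 20
  add 235.154.128.0/17 -> H4 at depth 17
  add 159.1.0.0/16 -> H2 at depth 16
  add 159.1.225.0/24 -> H0 at depth 24
  lookup 159.1.225.75: bits 1001111100000001111000010100 walk d0:H7→d1:-→d2:-→d3:-→d4:-→d5:-→d6:-→d7:-→d8:-→d9:-→d10:-→d11:-→d12:-→d13:-→d14:-→d15:-→d16:H2→d17:-→d18:-→d19:-→d20:H6→d21:-→d22:-→d23:-→d24:H0→d25:-→d26:-→d27:-→d28:H7 -> H7
  add 159.1.224.0/20 -> H4 at depth 20
  lookup 138.125.237.95: bits 100 walk d0:H7→d1:-→d2:-→d3:- -> H7
  add 187.224.0.0/12 -> H7 at depth 12
  add 187.234.0.0/16 -> H0 at depth 16
  lookup 235.154.128.0: bits 11101011100110101 walk d0:H7→d1:-→d2:-→d3:-→d4:-→d5:-→d6:-→d7:-→d8:-→d9:-→d10:-→d11:-→d12:H3→d13:-→d14:-→d15:-→d16:-→d17:H4 -> H4
  add 159.0.0.0/8 -> H6 at depth 8
  - 159.1.225.64/29 clear@29
  lookup 159.1.225.102: bits 10011111000000011110000101 walk d0:H7→d1:-→d2:-→d3:-→d4:-→d5:-→d6:-→d7:-→d8:H6→d9:-→d10:-→d11:-→d12:-→d13:-→d14:-→d15:-→d16:H2→d17:-→d18:-→d19:-→d20:H4→d21:-→d22:-→d23:-→d24:H0→d25:-→d26:- -> H0
  add 159.0.0.0/8 -> H2 at depth 8
  add 0.0.0.0/0 -> H1 at depth 0
  lookup 169.100.187.172: bits 101 walk d0:H1→d1:-→d2:-→d3:- -> H1
  - 235.144.0.0/12 clear@12
  lookup 159.1.225.5: bits 1001111100000001111000010 walk d0:H1→d1:-→d2:-→d3:-→d4:-→d5:-→d6:-→d7:-→d8:H2→d9:-→d10:-→d11:-→d12:-→d13:-→d14:-→d15:-→d16:H2→d17:-→d18:-→d19:-→d20:H4→d21:-→d22:-→d23:-→d24:H0→d25:- -> H0
  add 235.0.0.0/8 -> H3 at depth 8
  - 235.154.128.0/17 clear@17
  lookup 159.1.225.64: bits 10011111000000011110000101000 walk d0:H1→d1:-→d2:-→d3:-→d4:-→d5:-→d6:-→d7:-→d8:H2→d9:-→d10:-→d11:-→d12:-→d13:-→d14:-→d15:-→d16:H2→d17:-→d18:-→d19:-→d20:H4→d21:-→d22:-→d23:-→d24:H0→d25:-→d26:-→d27:-→d28:H7→d29:- -> H7
  lookup 24.72.120.102: bits ε walk d0:H1 -> H1
  add 187.234.148.244/32 -> H1 at depth 32
  add 159.1.225.64/28 -> H2 at depth 28
  add 235.144.0.0/12 -> H4 at depth 12
  lookup 187.224.25.159: bits 101110111110 walk d0:H1→d1:-→d2:-→d3:-→d4:-→d5:-→d6:-→d7:-→d8:-→d9:-→d10:-→d11:-→d12:H7 -> H7
  add 235.128.0.0/10 -> H2 at depth 10
  lookup 159.1.60.65: bits 1001111100000001 walk d0:H1→d1:-→d2:-→d3:-→d4:-→d5:-→d6:-→d7:-→d8:H2→d9:-→d10:-→d11:-→d12:-→d13:-→d14:-→d15:-→d16:H2 -> H2
  add 235.154.0.0/16 -> H2 at depth 16

== LOOKUPS ==
["H3","H7","H7","H4","H0","H1","H0","H7","H1","H7","H2"]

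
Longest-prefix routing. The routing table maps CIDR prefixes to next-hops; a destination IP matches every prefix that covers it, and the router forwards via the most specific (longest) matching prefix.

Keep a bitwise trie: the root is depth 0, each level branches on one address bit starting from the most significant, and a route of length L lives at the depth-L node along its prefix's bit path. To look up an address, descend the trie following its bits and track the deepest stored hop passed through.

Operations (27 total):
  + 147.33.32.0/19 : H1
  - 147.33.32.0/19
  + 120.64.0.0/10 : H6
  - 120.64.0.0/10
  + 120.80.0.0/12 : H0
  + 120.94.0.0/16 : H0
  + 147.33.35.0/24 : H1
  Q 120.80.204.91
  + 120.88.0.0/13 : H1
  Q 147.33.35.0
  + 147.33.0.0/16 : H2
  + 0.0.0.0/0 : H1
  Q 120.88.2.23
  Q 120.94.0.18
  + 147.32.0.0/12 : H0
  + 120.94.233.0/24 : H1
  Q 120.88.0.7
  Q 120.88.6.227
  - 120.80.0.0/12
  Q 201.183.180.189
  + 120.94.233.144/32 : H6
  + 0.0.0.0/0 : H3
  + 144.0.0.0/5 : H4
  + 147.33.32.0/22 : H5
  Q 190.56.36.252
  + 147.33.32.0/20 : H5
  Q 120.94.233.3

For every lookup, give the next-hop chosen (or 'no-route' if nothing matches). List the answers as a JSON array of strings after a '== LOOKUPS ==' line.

Process each operation:
  add 147.33.32.0/19 -> H1 at depth 19
  del 147.33.32.0/19 (clear depth 19)
  add 120.64.0.0/10 -> H6 at depth 10
  del 120.64.0.0/10 (clear depth 10)
  add 120.80.0.0/12 -> H0 at depth 12
  add 120.94.0.0/16 -> H0 at depth 16
  add 147.33.35.0/24 -> H1 at depth 24
  Q 120.80.204.91: descend 011110000101 ; hops seen [H0] ; pick H0
  add 120.88.0.0/13 -> H1 at depth 13
  Q 147.33.35.0: descend 100100110010000100100011 ; hops seen [H1] ; pick H1
  add 147.33.0.0/16 -> H2 at depth 16
  add 0.0.0.0/0 -> H1 at depth 0
  Q 120.88.2.23: descend 0111100001011 ; hops seen [H1,H0,H1] ; pick H1
  Q 120.94.0.18: descend 0111100001011110 ; hops seen [H1,H0,H1,H0] ; pick H0
  add 147.32.0.0/12 -> H0 at depth 12
  add 120.94.233.0/24 -> H1 at depth 24
  Q 120.88.0.7: descend 0111100001011 ; hops seen [H1,H0,H1] ; pick H1
  Q 120.88.6.227: descend 0111100001011 ; hops seen [H1,H0,H1] ; pick H1
  del 120.80.0.0/12 (clear depth 12)
  Q 201.183.180.189: descend 1 ; hops seen [H1] ; pick H1
  add 120.94.233.144/32 -> H6 at depth 32
  add 0.0.0.0/0 -> H3 at depth 0
  add 144.0.0.0/5 -> H4 at depth 5
  add 147.33.32.0/22 -> H5 at depth 22
  Q 190.56.36.252: descend 10 ; hops seen [H3] ; pick H3
  add 147.33.32.0/20 -> H5 at depth 20
  Q 120.94.233.3: descend 011110000101111011101001 ; hops seen [H3,H1,H0,H1] ; pick H1

== LOOKUPS ==
["H0","H1","H1","H0","H1","H1","H1","H3","H1"]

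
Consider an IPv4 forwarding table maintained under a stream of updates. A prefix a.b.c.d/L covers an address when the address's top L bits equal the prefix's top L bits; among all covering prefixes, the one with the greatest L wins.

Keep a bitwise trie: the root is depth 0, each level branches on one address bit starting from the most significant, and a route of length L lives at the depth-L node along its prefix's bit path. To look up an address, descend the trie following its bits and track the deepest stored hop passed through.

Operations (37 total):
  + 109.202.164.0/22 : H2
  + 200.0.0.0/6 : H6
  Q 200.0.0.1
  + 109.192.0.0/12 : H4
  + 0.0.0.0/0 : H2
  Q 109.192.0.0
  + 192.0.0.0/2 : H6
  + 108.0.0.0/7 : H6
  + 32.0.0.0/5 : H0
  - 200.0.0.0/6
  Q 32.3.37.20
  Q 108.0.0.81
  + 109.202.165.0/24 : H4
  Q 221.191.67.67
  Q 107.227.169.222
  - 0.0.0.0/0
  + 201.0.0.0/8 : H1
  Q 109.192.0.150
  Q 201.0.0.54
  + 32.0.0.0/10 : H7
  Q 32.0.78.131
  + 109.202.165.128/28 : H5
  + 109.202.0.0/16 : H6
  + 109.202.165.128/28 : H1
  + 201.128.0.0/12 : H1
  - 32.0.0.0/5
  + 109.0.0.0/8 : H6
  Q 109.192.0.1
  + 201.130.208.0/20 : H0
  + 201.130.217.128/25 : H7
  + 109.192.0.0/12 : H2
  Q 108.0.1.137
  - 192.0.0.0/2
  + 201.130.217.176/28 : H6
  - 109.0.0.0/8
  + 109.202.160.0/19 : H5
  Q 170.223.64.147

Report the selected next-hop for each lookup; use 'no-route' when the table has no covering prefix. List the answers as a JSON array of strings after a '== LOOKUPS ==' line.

Trace:
  add 109.202.164.0/22 -> H2 at depth 22
  add 200.0.0.0/6 -> H6 at depth 6
  lookup 200.0.0.1: bits 110010 walk d0:-→d1:-→d2:-→d3:-→d4:-→d5:-→d6:H6 -> H6
  add 109.192.0.0/12 -> H4 at depth 12
  add 0.0.0.0/0 -> H2 at depth 0
  lookup 109.192.0.0: bits 011011011100 walk d0:H2→d1:-→d2:-→d3:-→d4:-→d5:-→d6:-→d7:-→d8:-→d9:-→d10:-→d11:-→d12:H4 -> H4
  add 192.0.0.0/2 -> H6 at depth 2
  add 108.0.0.0/7 -> H6 at depth 7
  add 32.0.0.0/5 -> H0 at depth 5
  del 200.0.0.0/6 (clear depth 6)
  lookup 32.3.37.20: bits 00100 walk d0:H2→d1:-→d2:-→d3:-→d4:-→d5:H0 -> H0
  lookup 108.0.0.81: bits 0110110 walk d0:H2→d1:-→d2:-→d3:-→d4:-→d5:-→d6:-→d7:H6 -> H6
  add 109.202.165.0/24 -> H4 at depth 24
  lookup 221.191.67.67: bits 110 walk d0:H2→d1:-→d2:H6→d3:- -> H6
  lookup 107.227.169.222: bits 01101 walk d0:H2→d1:-→d2:-→d3:-→d4:-→d5:- -> H2
  del 0.0.0.0/0 (clear depth 0)
  add 201.0.0.0/8 -> H1 at depth 8
  lookup 109.192.0.150: bits 011011011100 walk d0:-→d1:-→d2:-→d3:-→d4:-→d5:-→d6:-→d7:H6→d8:-→d9:-→d10:-→d11:-→d12:H4 -> H4
  lookup 201.0.0.54: bits 11001001 walk d0:-→d1:-→d2:H6→d3:-→d4:-→d5:-→d6:-→d7:-→d8:H1 -> H1
  add 32.0.0.0/10 -> H7 at depth 10
  lookup 32.0.78.131: bits 0010000000 walk d0:-→d1:-→d2:-→d3:-→d4:-→d5:H0→d6:-→d7:-→d8:-→d9:-→d10:H7 -> H7
  add 109.202.165.128/28 -> H5 at depth 28
  add 109.202.0.0/16 -> H6 at depth 16
  add 109.202.165.128/28 -> H1 at depth 28
  add 201.128.0.0/12 -> H1 at depth 12
  del 32.0.0.0/5 (clear depth 5)
  add 109.0.0.0/8 -> H6 at depth 8
  lookup 109.192.0.1: bits 011011011100 walk d0:-→d1:-→d2:-→d3:-→d4:-→d5:-→d6:-→d7:H6→d8:H6→d9:-→d10:-→d11:-→d12:H4 -> H4
  add 201.130.208.0/20 -> H0 at depth 20
  add 201.130.217.128/25 -> H7 at depth 25
  add 109.192.0.0/12 -> H2 at depth 12
  lookup 108.0.1.137: bits 0110110 walk d0:-→d1:-→d2:-→d3:-→d4:-→d5:-→d6:-→d7:H6 -> H6
  del 192.0.0.0/2 (clear depth 2)
  add 201.130.217.176/28 -> H6 at depth 28
  del 109.0.0.0/8 (clear depth 8)
  add 109.202.160.0/19 -> H5 at depth 19
  lookup 170.223.64.147: bits 1 walk d0:-→d1:- -> no-route

== LOOKUPS ==
["H6","H4","H0","H6","H6","H2","H4","H1","H7","H4","H6","no-route"]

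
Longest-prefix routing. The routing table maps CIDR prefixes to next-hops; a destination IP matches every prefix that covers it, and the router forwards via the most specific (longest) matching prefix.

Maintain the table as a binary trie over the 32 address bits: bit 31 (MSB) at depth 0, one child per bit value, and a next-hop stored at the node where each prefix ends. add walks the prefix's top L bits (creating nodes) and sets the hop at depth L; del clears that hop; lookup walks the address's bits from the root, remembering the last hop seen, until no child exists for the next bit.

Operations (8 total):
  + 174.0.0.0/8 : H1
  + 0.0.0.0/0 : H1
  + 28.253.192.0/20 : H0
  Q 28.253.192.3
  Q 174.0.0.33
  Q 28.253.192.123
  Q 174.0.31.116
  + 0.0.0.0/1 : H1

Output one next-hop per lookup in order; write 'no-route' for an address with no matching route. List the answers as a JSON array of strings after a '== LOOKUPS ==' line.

Trace:
  add 174.0.0.0/8 -> H1 at depth 8
  add 0.0.0.0/0 -> H1 at depth 0
  add 28.253.192.0/20 -> H0 at depth 20
  lookup 28.253.192.3: bits 00011100111111011100 walk d0:H1→d1:-→d2:-→d3:-→d4:-→d5:-→d6:-→d7:-→d8:-→d9:-→d10:-→d11:-→d12:-→d13:-→d14:-→d15:-→d16:-→d17:-→d18:-→d19:-→d20:H0 -> H0
  lookup 174.0.0.33: bits 10101110 walk d0:H1→d1:-→d2:-→d3:-→d4:-→d5:-→d6:-→d7:-→d8:H1 -> H1
  lookup 28.253.192.123: bits 00011100111111011100 walk d0:H1→d1:-→d2:-→d3:-→d4:-→d5:-→d6:-→d7:-→d8:-→d9:-→d10:-→d11:-→d12:-→d13:-→d14:-→d15:-→d16:-→d17:-→d18:-→d19:-→d20:H0 -> H0
  lookup 174.0.31.116: bits 10101110 walk d0:H1→d1:-→d2:-→d3:-→d4:-→d5:-→d6:-→d7:-→d8:H1 -> H1
  add 0.0.0.0/1 -> H1 at depth 1

== LOOKUPS ==
["H0","H1","H0","H1"]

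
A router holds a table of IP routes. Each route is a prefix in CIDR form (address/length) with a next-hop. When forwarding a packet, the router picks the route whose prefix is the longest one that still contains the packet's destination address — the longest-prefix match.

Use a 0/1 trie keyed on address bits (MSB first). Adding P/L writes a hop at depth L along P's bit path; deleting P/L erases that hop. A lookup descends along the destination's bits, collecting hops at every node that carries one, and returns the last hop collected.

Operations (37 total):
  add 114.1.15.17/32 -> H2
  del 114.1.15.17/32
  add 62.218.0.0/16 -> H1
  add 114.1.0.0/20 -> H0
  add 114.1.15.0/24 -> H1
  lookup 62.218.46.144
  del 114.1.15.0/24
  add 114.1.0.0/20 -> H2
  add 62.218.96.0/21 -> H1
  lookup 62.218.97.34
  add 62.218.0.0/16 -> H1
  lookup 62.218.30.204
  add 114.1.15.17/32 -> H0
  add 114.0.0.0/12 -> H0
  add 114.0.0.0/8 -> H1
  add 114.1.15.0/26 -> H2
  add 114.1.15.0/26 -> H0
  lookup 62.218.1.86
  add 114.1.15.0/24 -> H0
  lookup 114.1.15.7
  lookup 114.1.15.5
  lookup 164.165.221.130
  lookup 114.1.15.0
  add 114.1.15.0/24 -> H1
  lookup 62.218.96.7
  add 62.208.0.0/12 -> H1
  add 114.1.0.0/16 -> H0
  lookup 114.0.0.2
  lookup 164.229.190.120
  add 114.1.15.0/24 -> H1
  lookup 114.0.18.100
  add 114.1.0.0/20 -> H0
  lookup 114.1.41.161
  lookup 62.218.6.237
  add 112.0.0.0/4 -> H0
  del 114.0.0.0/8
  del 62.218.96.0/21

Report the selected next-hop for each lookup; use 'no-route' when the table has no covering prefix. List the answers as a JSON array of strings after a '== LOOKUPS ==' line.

Trace:
  add 114.1.15.17/32 -> H2 at depth 32
  - 114.1.15.17/32 clear@32
  add 62.218.0.0/16 -> H1 at depth 16
  add 114.1.0.0/20 -> H0 at depth 20
  add 114.1.15.0/24 -> H1 at depth 24
  Q 62.218.46.144: descend 0011111011011010 ; hops seen [H1] ; pick H1
  - 114.1.15.0/24 clear@24
  add 114.1.0.0/20 -> H2 at depth 20
  add 62.218.96.0/21 -> H1 at depth 21
  Q 62.218.97.34: descend 001111101101101001100 ; hops seen [H1,H1] ; pick H1
  add 62.218.0.0/16 -> H1 at depth 16
  Q 62.218.30.204: descend 00111110110110100 ; hops seen [H1] ; pick H1
  add 114.1.15.17/32 -> H0 at depth 32
  add 114.0.0.0/12 -> H0 at depth 12
  add 114.0.0.0/8 -> H1 at depth 8
  add 114.1.15.0/26 -> H2 at depth 26
  add 114.1.15.0/26 -> H0 at depth 26
  Q 62.218.1.86: descend 00111110110110100 ; hops seen [H1] ; pick H1
  add 114.1.15.0/24 -> H0 at depth 24
  Q 114.1.15.7: descend 011100100000000100001111000 ; hops seen [H1,H0,H2,H0,H0] ; pick H0
  Q 114.1.15.5: descend 011100100000000100001111000 ; hops seen [H1,H0,H2,H0,H0] ; pick H0
  Q 164.165.221.130: descend ε ; hops seen [∅] ; pick no-route
  Q 114.1.15.0: descend 011100100000000100001111000 ; hops seen [H1,H0,H2,H0,H0] ; pick H0
  add 114.1.15.0/24 -> H1 at depth 24
  Q 62.218.96.7: descend 001111101101101001100 ; hops seen [H1,H1] ; pick H1
  add 62.208.0.0/12 -> H1 at depth 12
  add 114.1.0.0/16 -> H0 at depth 16
  Q 114.0.0.2: descend 011100100000000 ; hops seen [H1,H0] ; pick H0
  Q 164.229.190.120: descend ε ; hops seen [∅] ; pick no-route
  add 114.1.15.0/24 -> H1 at depth 24
  Q 114.0.18.100: descend 011100100000000 ; hops seen [H1,H0] ; pick H0
  add 114.1.0.0/20 -> H0 at depth 20
  Q 114.1.41.161: descend 011100100000000100 ; hops seen [H1,H0,H0] ; pick H0
  Q 62.218.6.237: descend 00111110110110100 ; hops seen [H1,H1] ; pick H1
  add 112.0.0.0/4 -> H0 at depth 4
  - 114.0.0.0/8 clear@8
  - 62.218.96.0/21 clear@21

== LOOKUPS ==
["H1","H1","H1","H1","H0","H0","no-route","H0","H1","H0","no-route","H0","H0","H1"]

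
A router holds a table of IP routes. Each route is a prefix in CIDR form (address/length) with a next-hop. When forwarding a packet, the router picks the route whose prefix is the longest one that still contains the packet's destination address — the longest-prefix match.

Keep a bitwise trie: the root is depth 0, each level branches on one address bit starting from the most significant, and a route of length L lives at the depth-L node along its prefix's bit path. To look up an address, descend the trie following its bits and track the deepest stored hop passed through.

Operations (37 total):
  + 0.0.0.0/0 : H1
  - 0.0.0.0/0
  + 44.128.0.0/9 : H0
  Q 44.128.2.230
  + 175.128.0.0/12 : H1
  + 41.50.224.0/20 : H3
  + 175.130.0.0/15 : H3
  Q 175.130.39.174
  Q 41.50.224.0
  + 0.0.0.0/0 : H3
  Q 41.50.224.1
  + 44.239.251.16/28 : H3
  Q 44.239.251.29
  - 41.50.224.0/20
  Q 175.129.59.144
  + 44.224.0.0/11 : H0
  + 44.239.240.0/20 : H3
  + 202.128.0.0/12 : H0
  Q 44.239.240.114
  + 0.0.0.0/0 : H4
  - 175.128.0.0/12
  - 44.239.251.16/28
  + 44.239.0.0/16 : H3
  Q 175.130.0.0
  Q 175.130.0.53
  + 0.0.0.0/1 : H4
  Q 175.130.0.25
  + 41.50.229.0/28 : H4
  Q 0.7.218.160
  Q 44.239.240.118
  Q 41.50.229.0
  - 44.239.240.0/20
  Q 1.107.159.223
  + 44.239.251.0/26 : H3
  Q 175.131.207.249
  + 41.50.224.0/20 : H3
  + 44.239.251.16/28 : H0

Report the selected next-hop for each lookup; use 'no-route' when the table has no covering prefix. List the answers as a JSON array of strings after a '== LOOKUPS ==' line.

Apply in order:
  + 0.0.0.0/0 (H1) depth=0
  del 0.0.0.0/0 (clear depth 0)
  + 44.128.0.0/9 (H0) depth=9
  Q 44.128.2.230: descend 001011001 ; hops seen [H0] ; pick H0
  + 175.128.0.0/12 (H1) depth=12
  + 41.50.224.0/20 (H3) depth=20
  + 175.130.0.0/15 (H3) depth=15
  Q 175.130.39.174: descend 101011111000001 ; hops seen [H1,H3] ; pick H3
  Q 41.50.224.0: descend 00101001001100101110 ; hops seen [H3] ; pick H3
  + 0.0.0.0/0 (H3) depth=0
  Q 41.50.224.1: descend 00101001001100101110 ; hops seen [H3,H3] ; pick H3
  + 44.239.251.16/28 (H3) depth=28
  Q 44.239.251.29: descend 0010110011101111111110110001 ; hops seen [H3,H0,H3] ; pick H3
  del 41.50.224.0/20 (clear depth 20)
  Q 175.129.59.144: descend 10101111100000 ; hops seen [H3,H1] ; pick H1
  + 44.224.0.0/11 (H0) depth=11
  + 44.239.240.0/20 (H3) depth=20
  + 202.128.0.0/12 (H0) depth=12
  Q 44.239.240.114: descend 00101100111011111111 ; hops seen [H3,H0,H0,H3] ; pick H3
  + 0.0.0.0/0 (H4) depth=0
  del 175.128.0.0/12 (clear depth 12)
  del 44.239.251.16/28 (clear depth 28)
  + 44.239.0.0/16 (H3) depth=16
  Q 175.130.0.0: descend 101011111000001 ; hops seen [H4,H3] ; pick H3
  Q 175.130.0.53: descend 101011111000001 ; hops seen [H4,H3] ; pick H3
  + 0.0.0.0/1 (H4) depth=1
  Q 175.130.0.25: descend 101011111000001 ; hops seen [H4,H3] ; pick H3
  + 41.50.229.0/28 (H4) depth=28
  Q 0.7.218.160: descend 00 ; hops seen [H4,H4] ; pick H4
  Q 44.239.240.118: descend 00101100111011111111 ; hops seen [H4,H4,H0,H0,H3,H3] ; pick H3
  Q 41.50.229.0: descend 0010100100110010111001010000 ; hops seen [H4,H4,H4] ; pick H4
  del 44.239.240.0/20 (clear depth 20)
  Q 1.107.159.223: descend 00 ; hops seen [H4,H4] ; pick H4
  + 44.239.251.0/26 (H3) depth=26
  Q 175.131.207.249: descend 101011111000001 ; hops seen [H4,H3] ; pick H3
  + 41.50.224.0/20 (H3) depth=20
  + 44.239.251.16/28 (H0) depth=28

== LOOKUPS ==
["H0","H3","H3","H3","H3","H1","H3","H3","H3","H3","H4","H3","H4","H4","H3"]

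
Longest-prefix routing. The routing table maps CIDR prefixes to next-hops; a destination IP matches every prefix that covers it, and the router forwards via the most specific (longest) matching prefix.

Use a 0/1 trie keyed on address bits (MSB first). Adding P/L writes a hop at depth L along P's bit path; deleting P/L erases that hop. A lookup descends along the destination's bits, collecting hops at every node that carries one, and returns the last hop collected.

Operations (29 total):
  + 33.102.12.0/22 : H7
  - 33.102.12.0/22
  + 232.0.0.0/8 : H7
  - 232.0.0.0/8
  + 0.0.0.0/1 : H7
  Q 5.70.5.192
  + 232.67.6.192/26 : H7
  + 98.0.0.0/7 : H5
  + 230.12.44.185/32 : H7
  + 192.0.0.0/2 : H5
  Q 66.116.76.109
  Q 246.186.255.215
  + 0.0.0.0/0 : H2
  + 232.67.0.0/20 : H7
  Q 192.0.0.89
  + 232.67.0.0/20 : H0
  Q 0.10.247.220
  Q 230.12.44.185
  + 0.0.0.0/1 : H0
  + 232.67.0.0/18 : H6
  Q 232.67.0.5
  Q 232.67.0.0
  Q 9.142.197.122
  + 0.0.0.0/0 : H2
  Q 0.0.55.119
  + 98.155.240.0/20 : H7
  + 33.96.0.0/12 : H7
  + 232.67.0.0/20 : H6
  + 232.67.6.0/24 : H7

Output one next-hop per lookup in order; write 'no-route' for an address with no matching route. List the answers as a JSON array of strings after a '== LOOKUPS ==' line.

Trace:
  + 33.102.12.0/22 (H7) depth=22
  - 33.102.12.0/22 clear@22
  + 232.0.0.0/8 (H7) depth=8
  - 232.0.0.0/8 clear@8
  + 0.0.0.0/1 (H7) depth=1
  Q 5.70.5.192: descend 00 ; hops seen [H7] ; pick H7
  + 232.67.6.192/26 (H7) depth=26
  + 98.0.0.0/7 (H5) depth=7
  + 230.12.44.185/32 (H7) depth=32
  + 192.0.0.0/2 (H5) depth=2
  Q 66.116.76.109: descend 01 ; hops seen [H7] ; pick H7
  Q 246.186.255.215: descend 111 ; hops seen [H5] ; pick H5
  + 0.0.0.0/0 (H2) depth=0
  + 232.67.0.0/20 (H7) depth=20
  Q 192.0.0.89: descend 11 ; hops seen [H2,H5] ; pick H5
  + 232.67.0.0/20 (H0) depth=20
  Q 0.10.247.220: descend 00 ; hops seen [H2,H7] ; pick H7
  Q 230.12.44.185: descend 11100110000011000010110010111001 ; hops seen [H2,H5,H7] ; pick H7
  + 0.0.0.0/1 (H0) depth=1
  + 232.67.0.0/18 (H6) depth=18
  Q 232.67.0.5: descend 111010000100001100000 ; hops seen [H2,H5,H6,H0] ; pick H0
  Q 232.67.0.0: descend 111010000100001100000 ; hops seen [H2,H5,H6,H0] ; pick H0
  Q 9.142.197.122: descend 00 ; hops seen [H2,H0] ; pick H0
  + 0.0.0.0/0 (H2) depth=0
  Q 0.0.55.119: descend 00 ; hops seen [H2,H0] ; pick H0
  + 98.155.240.0/20 (H7) depth=20
  + 33.96.0.0/12 (H7) depth=12
  + 232.67.0.0/20 (H6) depth=20
  + 232.67.6.0/24 (H7) depth=24

== LOOKUPS ==
["H7","H7","H5","H5","H7","H7","H0","H0","H0","H0"]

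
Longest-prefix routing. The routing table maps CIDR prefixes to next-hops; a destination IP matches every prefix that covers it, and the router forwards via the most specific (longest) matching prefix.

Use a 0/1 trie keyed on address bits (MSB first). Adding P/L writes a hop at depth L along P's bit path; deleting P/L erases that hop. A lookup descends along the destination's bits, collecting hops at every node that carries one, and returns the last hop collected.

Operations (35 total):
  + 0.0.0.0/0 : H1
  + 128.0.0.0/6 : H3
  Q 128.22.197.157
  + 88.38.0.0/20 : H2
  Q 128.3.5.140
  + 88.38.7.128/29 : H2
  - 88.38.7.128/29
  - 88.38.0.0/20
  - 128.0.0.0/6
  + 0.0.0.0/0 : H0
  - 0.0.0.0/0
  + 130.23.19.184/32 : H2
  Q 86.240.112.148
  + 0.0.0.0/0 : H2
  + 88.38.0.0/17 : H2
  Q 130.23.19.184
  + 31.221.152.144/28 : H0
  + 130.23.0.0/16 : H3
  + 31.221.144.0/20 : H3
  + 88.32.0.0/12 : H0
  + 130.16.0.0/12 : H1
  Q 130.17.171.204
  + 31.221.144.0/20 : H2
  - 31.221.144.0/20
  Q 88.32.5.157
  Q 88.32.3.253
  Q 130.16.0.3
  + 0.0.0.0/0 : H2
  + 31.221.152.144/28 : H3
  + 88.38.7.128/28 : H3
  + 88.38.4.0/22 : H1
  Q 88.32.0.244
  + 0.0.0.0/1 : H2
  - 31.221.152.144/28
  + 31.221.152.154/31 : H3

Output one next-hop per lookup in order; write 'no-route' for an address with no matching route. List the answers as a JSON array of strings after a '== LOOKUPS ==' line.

Process each operation:
  + 0.0.0.0/0 (H1) depth=0
  + 128.0.0.0/6 (H3) depth=6
  Q 128.22.197.157: descend 100000 ; hops seen [H1,H3] ; pick H3
  + 88.38.0.0/20 (H2) depth=20
  Q 128.3.5.140: descend 100000 ; hops seen [H1,H3] ; pick H3
  + 88.38.7.128/29 (H2) depth=29
  del 88.38.7.128/29 (clear depth 29)
  del 88.38.0.0/20 (clear depth 20)
  del 128.0.0.0/6 (clear depth 6)
  + 0.0.0.0/0 (H0) depth=0
  del 0.0.0.0/0 (clear depth 0)
  + 130.23.19.184/32 (H2) depth=32
  Q 86.240.112.148: descend 0101 ; hops seen [∅] ; pick no-route
  + 0.0.0.0/0 (H2) depth=0
  + 88.38.0.0/17 (H2) depth=17
  Q 130.23.19.184: descend 10000010000101110001001110111000 ; hops seen [H2,H2] ; pick H2
  + 31.221.152.144/28 (H0) depth=28
  + 130.23.0.0/16 (H3) depth=16
  + 31.221.144.0/20 (H3) depth=20
  + 88.32.0.0/12 (H0) depth=12
  + 130.16.0.0/12 (H1) depth=12
  Q 130.17.171.204: descend 1000001000010 ; hops seen [H2,H1] ; pick H1
  + 31.221.144.0/20 (H2) depth=20
  del 31.221.144.0/20 (clear depth 20)
  Q 88.32.5.157: descend 0101100000100 ; hops seen [H2,H0] ; pick H0
  Q 88.32.3.253: descend 0101100000100 ; hops seen [H2,H0] ; pick H0
  Q 130.16.0.3: descend 1000001000010 ; hops seen [H2,H1] ; pick H1
  + 0.0.0.0/0 (H2) depth=0
  + 31.221.152.144/28 (H3) depth=28
  + 88.38.7.128/28 (H3) depth=28
  + 88.38.4.0/22 (H1) depth=22
  Q 88.32.0.244: descend 0101100000100 ; hops seen [H2,H0] ; pick H0
  + 0.0.0.0/1 (H2) depth=1
  del 31.221.152.144/28 (clear depth 28)
  + 31.221.152.154/31 (H3) depth=31

== LOOKUPS ==
["H3","H3","no-route","H2","H1","H0","H0","H1","H0"]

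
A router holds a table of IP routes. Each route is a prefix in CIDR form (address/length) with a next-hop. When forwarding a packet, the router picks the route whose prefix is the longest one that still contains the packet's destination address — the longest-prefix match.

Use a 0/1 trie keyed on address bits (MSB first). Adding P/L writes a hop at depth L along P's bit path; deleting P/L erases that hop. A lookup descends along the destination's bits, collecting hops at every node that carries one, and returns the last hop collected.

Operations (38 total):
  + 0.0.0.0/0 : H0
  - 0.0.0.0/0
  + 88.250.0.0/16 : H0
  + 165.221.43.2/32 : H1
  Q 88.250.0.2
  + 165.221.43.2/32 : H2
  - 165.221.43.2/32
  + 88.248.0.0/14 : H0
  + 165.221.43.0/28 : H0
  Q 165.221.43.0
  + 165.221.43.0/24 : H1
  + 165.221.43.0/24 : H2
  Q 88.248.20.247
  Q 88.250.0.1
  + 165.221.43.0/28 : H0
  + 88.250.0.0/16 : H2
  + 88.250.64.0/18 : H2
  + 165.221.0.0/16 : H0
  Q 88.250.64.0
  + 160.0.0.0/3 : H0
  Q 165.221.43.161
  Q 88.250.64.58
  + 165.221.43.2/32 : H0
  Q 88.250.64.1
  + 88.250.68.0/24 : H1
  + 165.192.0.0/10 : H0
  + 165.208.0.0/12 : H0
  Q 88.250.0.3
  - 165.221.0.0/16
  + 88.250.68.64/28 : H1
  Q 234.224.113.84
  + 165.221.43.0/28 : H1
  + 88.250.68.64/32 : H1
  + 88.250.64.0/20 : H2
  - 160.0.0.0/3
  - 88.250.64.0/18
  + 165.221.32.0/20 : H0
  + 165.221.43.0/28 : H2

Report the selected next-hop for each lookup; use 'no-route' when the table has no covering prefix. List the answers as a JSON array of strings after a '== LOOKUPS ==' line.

Process each operation:
  + 0.0.0.0/0 (H0) depth=0
  - 0.0.0.0/0 clear@0
  + 88.250.0.0/16 (H0) depth=16
  + 165.221.43.2/32 (H1) depth=32
  Q 88.250.0.2: descend 0101100011111010 ; hops seen [H0] ; pick H0
  + 165.221.43.2/32 (H2) depth=32
  - 165.221.43.2/32 clear@32
  + 88.248.0.0/14 (H0) depth=14
  + 165.221.43.0/28 (H0) depth=28
  Q 165.221.43.0: descend 101001011101110100101011000000 ; hops seen [H0] ; pick H0
  + 165.221.43.0/24 (H1) depth=24
  + 165.221.43.0/24 (H2) depth=24
  Q 88.248.20.247: descend 01011000111110 ; hops seen [H0] ; pick H0
  Q 88.250.0.1: descend 0101100011111010 ; hops seen [H0,H0] ; pick H0
  + 165.221.43.0/28 (H0) depth=28
  + 88.250.0.0/16 (H2) depth=16
  + 88.250.64.0/18 (H2) depth=18
  + 165.221.0.0/16 (H0) depth=16
  Q 88.250.64.0: descend 010110001111101001 ; hops seen [H0,H2,H2] ; pick H2
  + 160.0.0.0/3 (H0) depth=3
  Q 165.221.43.161: descend 101001011101110100101011 ; hops seen [H0,H0,H2] ; pick H2
  Q 88.250.64.58: descend 010110001111101001 ; hops seen [H0,H2,H2] ; pick H2
  + 165.221.43.2/32 (H0) depth=32
  Q 88.250.64.1: descend 010110001111101001 ; hops seen [H0,H2,H2] ; pick H2
  + 88.250.68.0/24 (H1) depth=24
  + 165.192.0.0/10 (H0) depth=10
  + 165.208.0.0/12 (H0) depth=12
  Q 88.250.0.3: descend 01011000111110100 ; hops seen [H0,H2] ; pick H2
  - 165.221.0.0/16 clear@16
  + 88.250.68.64/28 (H1) depth=28
  Q 234.224.113.84: descend 1 ; hops seen [∅] ; pick no-route
  + 165.221.43.0/28 (H1) depth=28
  + 88.250.68.64/32 (H1) depth=32
  + 88.250.64.0/20 (H2) depth=20
  - 160.0.0.0/3 clear@3
  - 88.250.64.0/18 clear@18
  + 165.221.32.0/20 (H0) depth=20
  + 165.221.43.0/28 (H2) depth=28

== LOOKUPS ==
["H0","H0","H0","H0","H2","H2","H2","H2","H2","no-route"]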